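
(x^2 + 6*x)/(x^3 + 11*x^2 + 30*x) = 1/(x + 5)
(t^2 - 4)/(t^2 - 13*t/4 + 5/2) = 4*(t + 2)/(4*t - 5)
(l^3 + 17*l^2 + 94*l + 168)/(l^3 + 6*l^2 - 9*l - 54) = (l^2 + 11*l + 28)/(l^2 - 9)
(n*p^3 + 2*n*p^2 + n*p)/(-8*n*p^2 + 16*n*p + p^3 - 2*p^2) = n*(p^2 + 2*p + 1)/(-8*n*p + 16*n + p^2 - 2*p)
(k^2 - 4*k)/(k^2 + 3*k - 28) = k/(k + 7)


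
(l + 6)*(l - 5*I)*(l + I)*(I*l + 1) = I*l^4 + 5*l^3 + 6*I*l^3 + 30*l^2 + I*l^2 + 5*l + 6*I*l + 30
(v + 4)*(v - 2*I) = v^2 + 4*v - 2*I*v - 8*I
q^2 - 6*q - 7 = (q - 7)*(q + 1)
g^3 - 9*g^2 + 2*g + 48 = (g - 8)*(g - 3)*(g + 2)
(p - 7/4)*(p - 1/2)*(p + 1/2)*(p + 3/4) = p^4 - p^3 - 25*p^2/16 + p/4 + 21/64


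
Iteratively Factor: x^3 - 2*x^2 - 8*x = (x - 4)*(x^2 + 2*x) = x*(x - 4)*(x + 2)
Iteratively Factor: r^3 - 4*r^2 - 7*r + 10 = (r - 1)*(r^2 - 3*r - 10) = (r - 1)*(r + 2)*(r - 5)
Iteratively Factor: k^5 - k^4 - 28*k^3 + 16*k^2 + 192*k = (k)*(k^4 - k^3 - 28*k^2 + 16*k + 192) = k*(k - 4)*(k^3 + 3*k^2 - 16*k - 48) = k*(k - 4)*(k + 3)*(k^2 - 16) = k*(k - 4)*(k + 3)*(k + 4)*(k - 4)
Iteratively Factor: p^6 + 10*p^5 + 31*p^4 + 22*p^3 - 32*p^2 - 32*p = (p + 4)*(p^5 + 6*p^4 + 7*p^3 - 6*p^2 - 8*p) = (p + 4)^2*(p^4 + 2*p^3 - p^2 - 2*p) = (p + 1)*(p + 4)^2*(p^3 + p^2 - 2*p) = p*(p + 1)*(p + 4)^2*(p^2 + p - 2) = p*(p - 1)*(p + 1)*(p + 4)^2*(p + 2)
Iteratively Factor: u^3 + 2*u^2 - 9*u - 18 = (u + 2)*(u^2 - 9) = (u - 3)*(u + 2)*(u + 3)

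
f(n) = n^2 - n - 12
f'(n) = 2*n - 1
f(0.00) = -12.00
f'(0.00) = -1.00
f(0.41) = -12.24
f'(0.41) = -0.18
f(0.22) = -12.17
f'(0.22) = -0.56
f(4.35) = 2.57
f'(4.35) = 7.70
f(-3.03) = 0.21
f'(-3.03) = -7.06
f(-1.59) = -7.88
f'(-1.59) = -4.18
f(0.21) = -12.17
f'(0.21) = -0.58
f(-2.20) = -4.96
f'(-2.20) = -5.40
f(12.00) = 120.00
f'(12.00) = 23.00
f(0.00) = -12.00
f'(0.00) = -1.00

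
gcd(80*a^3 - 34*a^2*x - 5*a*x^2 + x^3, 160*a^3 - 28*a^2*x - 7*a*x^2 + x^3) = -40*a^2 - 3*a*x + x^2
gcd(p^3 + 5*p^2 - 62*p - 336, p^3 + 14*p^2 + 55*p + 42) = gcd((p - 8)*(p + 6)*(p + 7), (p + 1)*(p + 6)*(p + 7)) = p^2 + 13*p + 42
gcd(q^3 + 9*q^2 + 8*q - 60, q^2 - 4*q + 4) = q - 2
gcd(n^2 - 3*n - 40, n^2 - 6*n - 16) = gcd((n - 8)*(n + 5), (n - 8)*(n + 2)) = n - 8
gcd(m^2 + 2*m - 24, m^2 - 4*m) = m - 4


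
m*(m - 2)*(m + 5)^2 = m^4 + 8*m^3 + 5*m^2 - 50*m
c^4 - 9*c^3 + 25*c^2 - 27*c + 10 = (c - 5)*(c - 2)*(c - 1)^2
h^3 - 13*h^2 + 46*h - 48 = (h - 8)*(h - 3)*(h - 2)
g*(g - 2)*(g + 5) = g^3 + 3*g^2 - 10*g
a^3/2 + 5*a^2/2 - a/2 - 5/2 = (a/2 + 1/2)*(a - 1)*(a + 5)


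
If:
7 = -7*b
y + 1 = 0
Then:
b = -1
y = -1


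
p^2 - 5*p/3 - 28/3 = (p - 4)*(p + 7/3)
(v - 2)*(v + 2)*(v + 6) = v^3 + 6*v^2 - 4*v - 24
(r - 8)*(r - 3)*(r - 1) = r^3 - 12*r^2 + 35*r - 24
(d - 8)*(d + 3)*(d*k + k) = d^3*k - 4*d^2*k - 29*d*k - 24*k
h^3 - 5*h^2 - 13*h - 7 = (h - 7)*(h + 1)^2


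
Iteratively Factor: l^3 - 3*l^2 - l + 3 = (l - 3)*(l^2 - 1) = (l - 3)*(l + 1)*(l - 1)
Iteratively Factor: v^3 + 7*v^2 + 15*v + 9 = (v + 3)*(v^2 + 4*v + 3) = (v + 3)^2*(v + 1)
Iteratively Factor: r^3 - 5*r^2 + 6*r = (r)*(r^2 - 5*r + 6) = r*(r - 2)*(r - 3)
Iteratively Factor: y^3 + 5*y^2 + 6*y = (y + 3)*(y^2 + 2*y) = (y + 2)*(y + 3)*(y)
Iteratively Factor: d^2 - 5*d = (d)*(d - 5)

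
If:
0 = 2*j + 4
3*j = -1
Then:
No Solution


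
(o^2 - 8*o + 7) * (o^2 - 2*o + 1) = o^4 - 10*o^3 + 24*o^2 - 22*o + 7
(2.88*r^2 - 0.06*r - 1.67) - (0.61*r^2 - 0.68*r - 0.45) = 2.27*r^2 + 0.62*r - 1.22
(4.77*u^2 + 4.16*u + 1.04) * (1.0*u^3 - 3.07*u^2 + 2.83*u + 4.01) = 4.77*u^5 - 10.4839*u^4 + 1.7679*u^3 + 27.7077*u^2 + 19.6248*u + 4.1704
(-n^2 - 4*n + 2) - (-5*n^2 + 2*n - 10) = 4*n^2 - 6*n + 12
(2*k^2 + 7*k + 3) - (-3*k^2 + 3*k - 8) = 5*k^2 + 4*k + 11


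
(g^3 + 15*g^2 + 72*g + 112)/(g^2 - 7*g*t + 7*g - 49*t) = (-g^2 - 8*g - 16)/(-g + 7*t)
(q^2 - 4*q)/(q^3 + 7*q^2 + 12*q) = (q - 4)/(q^2 + 7*q + 12)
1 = 1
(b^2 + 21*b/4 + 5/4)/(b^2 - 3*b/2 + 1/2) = (4*b^2 + 21*b + 5)/(2*(2*b^2 - 3*b + 1))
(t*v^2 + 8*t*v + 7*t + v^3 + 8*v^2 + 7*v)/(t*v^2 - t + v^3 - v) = (v + 7)/(v - 1)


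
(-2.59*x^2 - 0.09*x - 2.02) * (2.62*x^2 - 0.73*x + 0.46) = -6.7858*x^4 + 1.6549*x^3 - 6.4181*x^2 + 1.4332*x - 0.9292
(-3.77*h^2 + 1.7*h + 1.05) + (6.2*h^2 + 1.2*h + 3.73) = 2.43*h^2 + 2.9*h + 4.78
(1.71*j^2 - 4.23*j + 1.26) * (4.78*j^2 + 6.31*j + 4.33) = 8.1738*j^4 - 9.4293*j^3 - 13.2642*j^2 - 10.3653*j + 5.4558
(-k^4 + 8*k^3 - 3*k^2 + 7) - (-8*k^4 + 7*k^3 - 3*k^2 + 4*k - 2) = 7*k^4 + k^3 - 4*k + 9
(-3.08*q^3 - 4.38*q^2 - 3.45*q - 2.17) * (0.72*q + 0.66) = -2.2176*q^4 - 5.1864*q^3 - 5.3748*q^2 - 3.8394*q - 1.4322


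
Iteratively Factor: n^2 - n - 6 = (n + 2)*(n - 3)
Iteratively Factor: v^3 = (v)*(v^2) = v^2*(v)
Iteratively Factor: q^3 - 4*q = (q - 2)*(q^2 + 2*q) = (q - 2)*(q + 2)*(q)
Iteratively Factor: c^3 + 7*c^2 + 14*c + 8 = (c + 1)*(c^2 + 6*c + 8) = (c + 1)*(c + 2)*(c + 4)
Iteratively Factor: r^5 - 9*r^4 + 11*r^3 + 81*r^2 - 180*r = (r - 3)*(r^4 - 6*r^3 - 7*r^2 + 60*r) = (r - 3)*(r + 3)*(r^3 - 9*r^2 + 20*r) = r*(r - 3)*(r + 3)*(r^2 - 9*r + 20) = r*(r - 4)*(r - 3)*(r + 3)*(r - 5)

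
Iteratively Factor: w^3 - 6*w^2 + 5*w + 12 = (w + 1)*(w^2 - 7*w + 12) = (w - 4)*(w + 1)*(w - 3)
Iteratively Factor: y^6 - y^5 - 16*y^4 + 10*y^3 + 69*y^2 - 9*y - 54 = (y + 3)*(y^5 - 4*y^4 - 4*y^3 + 22*y^2 + 3*y - 18) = (y - 3)*(y + 3)*(y^4 - y^3 - 7*y^2 + y + 6) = (y - 3)*(y + 1)*(y + 3)*(y^3 - 2*y^2 - 5*y + 6) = (y - 3)*(y + 1)*(y + 2)*(y + 3)*(y^2 - 4*y + 3) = (y - 3)*(y - 1)*(y + 1)*(y + 2)*(y + 3)*(y - 3)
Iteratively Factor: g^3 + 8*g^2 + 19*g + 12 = (g + 3)*(g^2 + 5*g + 4) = (g + 3)*(g + 4)*(g + 1)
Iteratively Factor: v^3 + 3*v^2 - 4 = (v + 2)*(v^2 + v - 2) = (v - 1)*(v + 2)*(v + 2)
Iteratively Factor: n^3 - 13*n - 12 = (n + 3)*(n^2 - 3*n - 4) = (n - 4)*(n + 3)*(n + 1)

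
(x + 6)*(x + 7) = x^2 + 13*x + 42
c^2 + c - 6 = (c - 2)*(c + 3)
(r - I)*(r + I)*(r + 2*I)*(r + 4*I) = r^4 + 6*I*r^3 - 7*r^2 + 6*I*r - 8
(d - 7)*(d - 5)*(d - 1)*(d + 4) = d^4 - 9*d^3 - 5*d^2 + 153*d - 140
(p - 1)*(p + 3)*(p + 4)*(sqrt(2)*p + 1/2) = sqrt(2)*p^4 + p^3/2 + 6*sqrt(2)*p^3 + 3*p^2 + 5*sqrt(2)*p^2 - 12*sqrt(2)*p + 5*p/2 - 6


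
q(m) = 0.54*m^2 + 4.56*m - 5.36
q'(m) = 1.08*m + 4.56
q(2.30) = 7.98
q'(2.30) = 7.04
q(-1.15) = -9.89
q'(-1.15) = 3.32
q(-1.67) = -11.47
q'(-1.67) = 2.76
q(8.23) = 68.74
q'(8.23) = 13.45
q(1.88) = 5.12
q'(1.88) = 6.59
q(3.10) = 13.97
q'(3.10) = 7.91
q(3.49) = 17.13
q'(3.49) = 8.33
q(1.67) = 3.76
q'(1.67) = 6.36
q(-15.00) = 47.74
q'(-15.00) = -11.64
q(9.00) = 79.42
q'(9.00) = 14.28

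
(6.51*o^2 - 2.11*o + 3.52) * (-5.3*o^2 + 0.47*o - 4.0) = -34.503*o^4 + 14.2427*o^3 - 45.6877*o^2 + 10.0944*o - 14.08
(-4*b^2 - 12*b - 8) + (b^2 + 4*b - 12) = -3*b^2 - 8*b - 20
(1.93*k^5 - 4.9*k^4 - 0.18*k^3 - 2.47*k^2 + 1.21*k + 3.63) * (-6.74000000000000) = -13.0082*k^5 + 33.026*k^4 + 1.2132*k^3 + 16.6478*k^2 - 8.1554*k - 24.4662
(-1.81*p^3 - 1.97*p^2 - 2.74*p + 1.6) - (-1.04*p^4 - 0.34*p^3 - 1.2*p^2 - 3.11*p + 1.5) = 1.04*p^4 - 1.47*p^3 - 0.77*p^2 + 0.37*p + 0.1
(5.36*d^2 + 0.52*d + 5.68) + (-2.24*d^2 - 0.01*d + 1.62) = 3.12*d^2 + 0.51*d + 7.3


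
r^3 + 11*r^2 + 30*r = r*(r + 5)*(r + 6)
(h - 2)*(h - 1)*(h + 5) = h^3 + 2*h^2 - 13*h + 10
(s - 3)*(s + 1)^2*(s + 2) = s^4 + s^3 - 7*s^2 - 13*s - 6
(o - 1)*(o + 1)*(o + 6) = o^3 + 6*o^2 - o - 6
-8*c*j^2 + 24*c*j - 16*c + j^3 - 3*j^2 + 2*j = (-8*c + j)*(j - 2)*(j - 1)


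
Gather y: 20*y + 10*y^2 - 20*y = 10*y^2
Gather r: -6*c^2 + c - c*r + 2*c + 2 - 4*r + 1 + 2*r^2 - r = -6*c^2 + 3*c + 2*r^2 + r*(-c - 5) + 3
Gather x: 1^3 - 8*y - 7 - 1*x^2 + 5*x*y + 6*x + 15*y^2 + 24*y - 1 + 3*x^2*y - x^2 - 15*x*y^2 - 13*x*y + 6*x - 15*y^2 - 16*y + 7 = x^2*(3*y - 2) + x*(-15*y^2 - 8*y + 12)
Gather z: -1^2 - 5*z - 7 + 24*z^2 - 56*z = 24*z^2 - 61*z - 8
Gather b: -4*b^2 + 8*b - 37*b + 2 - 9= -4*b^2 - 29*b - 7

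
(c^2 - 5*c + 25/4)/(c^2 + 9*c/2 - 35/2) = (c - 5/2)/(c + 7)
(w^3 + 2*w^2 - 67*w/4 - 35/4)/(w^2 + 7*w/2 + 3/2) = (2*w^2 + 3*w - 35)/(2*(w + 3))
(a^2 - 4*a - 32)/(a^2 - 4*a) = (a^2 - 4*a - 32)/(a*(a - 4))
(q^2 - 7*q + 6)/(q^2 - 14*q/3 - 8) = 3*(q - 1)/(3*q + 4)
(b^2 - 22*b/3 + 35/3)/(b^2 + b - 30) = (b - 7/3)/(b + 6)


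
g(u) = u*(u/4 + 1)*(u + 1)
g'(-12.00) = 79.00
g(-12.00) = -264.00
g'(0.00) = 1.00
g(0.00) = 0.00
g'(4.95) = 31.75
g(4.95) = 65.90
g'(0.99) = 4.21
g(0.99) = 2.46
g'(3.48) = 18.78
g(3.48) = 29.15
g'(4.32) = 25.80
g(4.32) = 47.80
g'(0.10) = 1.26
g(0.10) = 0.11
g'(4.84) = 30.67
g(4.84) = 62.47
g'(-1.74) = -1.08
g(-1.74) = 0.73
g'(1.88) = 8.35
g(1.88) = 7.96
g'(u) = u*(u/4 + 1) + u*(u + 1)/4 + (u/4 + 1)*(u + 1) = 3*u^2/4 + 5*u/2 + 1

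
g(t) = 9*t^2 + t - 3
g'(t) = 18*t + 1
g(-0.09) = -3.02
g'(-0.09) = -0.62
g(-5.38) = 252.12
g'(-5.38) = -95.84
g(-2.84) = 66.75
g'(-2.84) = -50.12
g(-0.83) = 2.37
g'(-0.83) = -13.94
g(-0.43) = -1.77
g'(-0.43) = -6.74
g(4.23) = 162.27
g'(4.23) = 77.14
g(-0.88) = 3.09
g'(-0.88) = -14.84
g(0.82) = 3.87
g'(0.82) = 15.76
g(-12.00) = 1281.00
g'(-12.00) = -215.00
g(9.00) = 735.00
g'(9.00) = 163.00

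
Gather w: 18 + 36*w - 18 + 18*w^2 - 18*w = 18*w^2 + 18*w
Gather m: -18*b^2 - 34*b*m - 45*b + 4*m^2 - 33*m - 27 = -18*b^2 - 45*b + 4*m^2 + m*(-34*b - 33) - 27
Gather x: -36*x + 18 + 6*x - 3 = 15 - 30*x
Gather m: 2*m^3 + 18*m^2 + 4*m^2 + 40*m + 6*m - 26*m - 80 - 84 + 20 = 2*m^3 + 22*m^2 + 20*m - 144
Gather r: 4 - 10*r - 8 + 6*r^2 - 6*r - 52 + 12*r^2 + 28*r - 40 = 18*r^2 + 12*r - 96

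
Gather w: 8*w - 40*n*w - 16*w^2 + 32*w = -16*w^2 + w*(40 - 40*n)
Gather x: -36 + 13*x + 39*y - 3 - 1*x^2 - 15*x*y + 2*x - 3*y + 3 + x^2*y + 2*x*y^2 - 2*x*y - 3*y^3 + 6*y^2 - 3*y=x^2*(y - 1) + x*(2*y^2 - 17*y + 15) - 3*y^3 + 6*y^2 + 33*y - 36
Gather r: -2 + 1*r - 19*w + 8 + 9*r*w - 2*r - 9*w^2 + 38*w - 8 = r*(9*w - 1) - 9*w^2 + 19*w - 2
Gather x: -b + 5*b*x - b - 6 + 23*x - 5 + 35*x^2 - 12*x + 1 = -2*b + 35*x^2 + x*(5*b + 11) - 10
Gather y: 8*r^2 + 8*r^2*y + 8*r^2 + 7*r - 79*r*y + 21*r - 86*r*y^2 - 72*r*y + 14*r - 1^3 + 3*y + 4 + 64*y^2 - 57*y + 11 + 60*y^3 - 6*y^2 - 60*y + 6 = 16*r^2 + 42*r + 60*y^3 + y^2*(58 - 86*r) + y*(8*r^2 - 151*r - 114) + 20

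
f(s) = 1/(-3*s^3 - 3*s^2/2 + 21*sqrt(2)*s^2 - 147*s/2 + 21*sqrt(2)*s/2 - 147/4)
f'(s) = (9*s^2 - 42*sqrt(2)*s + 3*s - 21*sqrt(2)/2 + 147/2)/(-3*s^3 - 3*s^2/2 + 21*sqrt(2)*s^2 - 147*s/2 + 21*sqrt(2)*s/2 - 147/4)^2 = 8*(6*s^2 - 28*sqrt(2)*s + 2*s - 7*sqrt(2) + 49)/(3*(4*s^3 - 28*sqrt(2)*s^2 + 2*s^2 - 14*sqrt(2)*s + 98*s + 49)^2)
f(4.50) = -0.33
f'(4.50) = -1.40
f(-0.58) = 0.14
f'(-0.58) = 1.75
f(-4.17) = 0.00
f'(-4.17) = 0.00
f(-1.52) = 0.01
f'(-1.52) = 0.01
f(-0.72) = 0.05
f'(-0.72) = 0.23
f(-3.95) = 0.00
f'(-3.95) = 0.00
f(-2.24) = 0.00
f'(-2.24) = 0.00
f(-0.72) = 0.05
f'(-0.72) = 0.23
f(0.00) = -0.03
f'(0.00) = 0.04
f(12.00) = 0.00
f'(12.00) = 0.00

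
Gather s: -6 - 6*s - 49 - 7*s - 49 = -13*s - 104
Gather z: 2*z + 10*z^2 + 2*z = 10*z^2 + 4*z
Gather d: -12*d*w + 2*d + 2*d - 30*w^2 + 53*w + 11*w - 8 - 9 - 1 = d*(4 - 12*w) - 30*w^2 + 64*w - 18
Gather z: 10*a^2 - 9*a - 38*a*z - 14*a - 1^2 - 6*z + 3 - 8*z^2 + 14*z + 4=10*a^2 - 23*a - 8*z^2 + z*(8 - 38*a) + 6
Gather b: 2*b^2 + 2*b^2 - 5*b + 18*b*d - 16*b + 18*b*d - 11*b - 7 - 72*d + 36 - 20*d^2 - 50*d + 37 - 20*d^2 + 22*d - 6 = 4*b^2 + b*(36*d - 32) - 40*d^2 - 100*d + 60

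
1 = 1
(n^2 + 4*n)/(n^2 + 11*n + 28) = n/(n + 7)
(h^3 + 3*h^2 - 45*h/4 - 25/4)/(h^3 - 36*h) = (4*h^3 + 12*h^2 - 45*h - 25)/(4*h*(h^2 - 36))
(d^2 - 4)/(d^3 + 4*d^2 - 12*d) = (d + 2)/(d*(d + 6))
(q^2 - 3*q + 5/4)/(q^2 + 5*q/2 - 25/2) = (q - 1/2)/(q + 5)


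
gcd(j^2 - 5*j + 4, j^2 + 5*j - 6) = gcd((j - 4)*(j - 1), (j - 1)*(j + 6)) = j - 1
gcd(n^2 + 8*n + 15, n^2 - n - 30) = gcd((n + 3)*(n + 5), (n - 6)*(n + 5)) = n + 5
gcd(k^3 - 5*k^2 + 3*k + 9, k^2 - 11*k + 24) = k - 3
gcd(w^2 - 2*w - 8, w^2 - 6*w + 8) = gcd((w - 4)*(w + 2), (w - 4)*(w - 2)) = w - 4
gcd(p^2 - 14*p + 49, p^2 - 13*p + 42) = p - 7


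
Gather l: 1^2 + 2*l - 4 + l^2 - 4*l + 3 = l^2 - 2*l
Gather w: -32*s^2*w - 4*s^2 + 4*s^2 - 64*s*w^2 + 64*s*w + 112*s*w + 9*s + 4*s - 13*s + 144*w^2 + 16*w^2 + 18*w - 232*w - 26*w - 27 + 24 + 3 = w^2*(160 - 64*s) + w*(-32*s^2 + 176*s - 240)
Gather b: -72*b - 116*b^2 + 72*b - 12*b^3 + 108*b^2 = -12*b^3 - 8*b^2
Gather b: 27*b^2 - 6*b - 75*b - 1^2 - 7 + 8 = 27*b^2 - 81*b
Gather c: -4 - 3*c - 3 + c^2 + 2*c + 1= c^2 - c - 6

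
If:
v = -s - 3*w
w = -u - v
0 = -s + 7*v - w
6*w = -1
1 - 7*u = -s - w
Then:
No Solution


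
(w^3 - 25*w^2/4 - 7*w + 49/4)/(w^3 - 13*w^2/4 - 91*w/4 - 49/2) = (w - 1)/(w + 2)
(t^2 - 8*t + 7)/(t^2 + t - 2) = (t - 7)/(t + 2)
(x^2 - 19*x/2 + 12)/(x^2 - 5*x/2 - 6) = (-2*x^2 + 19*x - 24)/(-2*x^2 + 5*x + 12)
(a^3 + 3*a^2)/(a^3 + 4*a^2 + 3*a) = a/(a + 1)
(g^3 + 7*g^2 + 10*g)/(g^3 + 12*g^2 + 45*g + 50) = g/(g + 5)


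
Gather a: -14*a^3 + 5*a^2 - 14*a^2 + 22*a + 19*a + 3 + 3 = -14*a^3 - 9*a^2 + 41*a + 6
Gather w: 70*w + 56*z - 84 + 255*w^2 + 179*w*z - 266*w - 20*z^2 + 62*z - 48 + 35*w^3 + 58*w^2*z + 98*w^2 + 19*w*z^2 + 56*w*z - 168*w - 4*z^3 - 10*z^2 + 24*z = 35*w^3 + w^2*(58*z + 353) + w*(19*z^2 + 235*z - 364) - 4*z^3 - 30*z^2 + 142*z - 132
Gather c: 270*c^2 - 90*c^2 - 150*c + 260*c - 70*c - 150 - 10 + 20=180*c^2 + 40*c - 140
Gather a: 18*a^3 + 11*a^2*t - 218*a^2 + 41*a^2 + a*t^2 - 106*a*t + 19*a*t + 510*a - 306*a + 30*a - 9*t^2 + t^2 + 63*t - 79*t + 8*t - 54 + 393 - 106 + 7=18*a^3 + a^2*(11*t - 177) + a*(t^2 - 87*t + 234) - 8*t^2 - 8*t + 240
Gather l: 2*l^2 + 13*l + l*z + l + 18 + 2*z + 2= 2*l^2 + l*(z + 14) + 2*z + 20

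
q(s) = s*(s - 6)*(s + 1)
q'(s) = s*(s - 6) + s*(s + 1) + (s - 6)*(s + 1) = 3*s^2 - 10*s - 6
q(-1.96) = -14.98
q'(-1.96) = 25.12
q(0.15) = -1.01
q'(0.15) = -7.43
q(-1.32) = -3.09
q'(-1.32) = 12.43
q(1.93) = -23.02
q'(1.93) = -14.13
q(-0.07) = 0.40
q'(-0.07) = -5.29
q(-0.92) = 0.51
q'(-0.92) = 5.74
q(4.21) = -39.26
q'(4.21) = 5.07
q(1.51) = -17.02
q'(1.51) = -14.26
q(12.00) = 936.00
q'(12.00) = 306.00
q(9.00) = 270.00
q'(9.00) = 147.00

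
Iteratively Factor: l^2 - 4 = (l + 2)*(l - 2)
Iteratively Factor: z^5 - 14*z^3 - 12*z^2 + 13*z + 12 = (z + 1)*(z^4 - z^3 - 13*z^2 + z + 12) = (z - 1)*(z + 1)*(z^3 - 13*z - 12) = (z - 1)*(z + 1)*(z + 3)*(z^2 - 3*z - 4) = (z - 4)*(z - 1)*(z + 1)*(z + 3)*(z + 1)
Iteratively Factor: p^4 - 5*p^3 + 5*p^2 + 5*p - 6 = (p - 2)*(p^3 - 3*p^2 - p + 3) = (p - 3)*(p - 2)*(p^2 - 1) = (p - 3)*(p - 2)*(p + 1)*(p - 1)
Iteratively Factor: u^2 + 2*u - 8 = (u - 2)*(u + 4)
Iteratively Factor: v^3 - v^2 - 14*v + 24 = (v + 4)*(v^2 - 5*v + 6) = (v - 2)*(v + 4)*(v - 3)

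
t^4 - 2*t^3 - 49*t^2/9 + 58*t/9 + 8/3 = (t - 3)*(t - 4/3)*(t + 1/3)*(t + 2)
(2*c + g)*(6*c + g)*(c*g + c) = 12*c^3*g + 12*c^3 + 8*c^2*g^2 + 8*c^2*g + c*g^3 + c*g^2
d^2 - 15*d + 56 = (d - 8)*(d - 7)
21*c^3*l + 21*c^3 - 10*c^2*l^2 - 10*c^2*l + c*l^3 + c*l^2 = (-7*c + l)*(-3*c + l)*(c*l + c)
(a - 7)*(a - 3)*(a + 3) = a^3 - 7*a^2 - 9*a + 63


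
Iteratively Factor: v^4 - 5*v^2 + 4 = (v + 2)*(v^3 - 2*v^2 - v + 2) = (v - 2)*(v + 2)*(v^2 - 1) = (v - 2)*(v - 1)*(v + 2)*(v + 1)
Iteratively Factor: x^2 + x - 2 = (x - 1)*(x + 2)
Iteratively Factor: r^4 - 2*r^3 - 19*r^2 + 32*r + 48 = (r - 4)*(r^3 + 2*r^2 - 11*r - 12) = (r - 4)*(r - 3)*(r^2 + 5*r + 4) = (r - 4)*(r - 3)*(r + 1)*(r + 4)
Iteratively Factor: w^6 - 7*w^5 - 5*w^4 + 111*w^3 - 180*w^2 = (w + 4)*(w^5 - 11*w^4 + 39*w^3 - 45*w^2) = (w - 3)*(w + 4)*(w^4 - 8*w^3 + 15*w^2) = w*(w - 3)*(w + 4)*(w^3 - 8*w^2 + 15*w) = w*(w - 5)*(w - 3)*(w + 4)*(w^2 - 3*w) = w^2*(w - 5)*(w - 3)*(w + 4)*(w - 3)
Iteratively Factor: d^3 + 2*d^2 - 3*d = (d + 3)*(d^2 - d) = (d - 1)*(d + 3)*(d)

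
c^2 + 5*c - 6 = (c - 1)*(c + 6)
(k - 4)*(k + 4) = k^2 - 16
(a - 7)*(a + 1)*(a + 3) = a^3 - 3*a^2 - 25*a - 21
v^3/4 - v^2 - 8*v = v*(v/4 + 1)*(v - 8)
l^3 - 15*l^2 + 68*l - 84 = (l - 7)*(l - 6)*(l - 2)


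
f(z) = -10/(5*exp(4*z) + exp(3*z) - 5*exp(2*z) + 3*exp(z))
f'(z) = -10*(-20*exp(4*z) - 3*exp(3*z) + 10*exp(2*z) - 3*exp(z))/(5*exp(4*z) + exp(3*z) - 5*exp(2*z) + 3*exp(z))^2 = 10*(20*exp(3*z) + 3*exp(2*z) - 10*exp(z) + 3)*exp(-z)/(5*exp(3*z) + exp(2*z) - 5*exp(z) + 3)^2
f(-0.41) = -9.51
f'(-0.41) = 21.21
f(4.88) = -0.00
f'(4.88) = 0.00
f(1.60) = -0.00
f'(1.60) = 0.01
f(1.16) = -0.02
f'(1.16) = 0.08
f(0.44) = -0.39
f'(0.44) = 1.67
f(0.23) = -0.96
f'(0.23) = 4.08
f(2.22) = -0.00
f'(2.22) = 0.00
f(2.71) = -0.00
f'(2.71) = 0.00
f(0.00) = -2.50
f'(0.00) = 10.00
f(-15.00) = -10896730.13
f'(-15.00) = 10896724.57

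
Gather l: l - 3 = l - 3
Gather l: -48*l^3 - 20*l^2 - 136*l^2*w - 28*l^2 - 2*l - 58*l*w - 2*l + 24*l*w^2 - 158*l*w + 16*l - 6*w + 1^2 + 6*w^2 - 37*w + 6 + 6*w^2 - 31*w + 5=-48*l^3 + l^2*(-136*w - 48) + l*(24*w^2 - 216*w + 12) + 12*w^2 - 74*w + 12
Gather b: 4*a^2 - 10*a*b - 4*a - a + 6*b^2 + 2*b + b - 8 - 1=4*a^2 - 5*a + 6*b^2 + b*(3 - 10*a) - 9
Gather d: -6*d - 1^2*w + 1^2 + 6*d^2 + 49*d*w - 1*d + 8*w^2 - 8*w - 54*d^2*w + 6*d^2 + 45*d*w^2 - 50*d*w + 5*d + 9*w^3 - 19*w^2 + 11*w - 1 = d^2*(12 - 54*w) + d*(45*w^2 - w - 2) + 9*w^3 - 11*w^2 + 2*w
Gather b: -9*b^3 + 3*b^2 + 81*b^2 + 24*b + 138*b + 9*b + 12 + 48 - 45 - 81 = -9*b^3 + 84*b^2 + 171*b - 66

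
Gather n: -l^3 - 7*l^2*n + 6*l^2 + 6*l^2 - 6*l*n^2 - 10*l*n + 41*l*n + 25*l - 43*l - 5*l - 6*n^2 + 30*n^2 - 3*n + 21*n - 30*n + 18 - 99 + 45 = -l^3 + 12*l^2 - 23*l + n^2*(24 - 6*l) + n*(-7*l^2 + 31*l - 12) - 36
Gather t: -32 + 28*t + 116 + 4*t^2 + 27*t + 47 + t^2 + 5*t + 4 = 5*t^2 + 60*t + 135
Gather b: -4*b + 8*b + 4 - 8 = 4*b - 4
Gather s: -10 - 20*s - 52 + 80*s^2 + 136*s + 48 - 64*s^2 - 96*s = 16*s^2 + 20*s - 14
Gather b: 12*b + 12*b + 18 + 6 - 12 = 24*b + 12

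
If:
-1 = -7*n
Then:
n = 1/7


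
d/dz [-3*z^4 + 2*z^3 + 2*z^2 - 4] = 2*z*(-6*z^2 + 3*z + 2)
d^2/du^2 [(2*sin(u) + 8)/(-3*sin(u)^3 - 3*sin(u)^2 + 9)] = 2*(4*sin(u)^7 + 39*sin(u)^6 + 39*sin(u)^5 + sin(u)^4 + 60*sin(u)^3 - 12*sin(u)^2 - 81*sin(u) - 24)/(3*(sin(u)^3 + sin(u)^2 - 3)^3)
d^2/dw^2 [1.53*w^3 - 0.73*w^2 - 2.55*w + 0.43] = 9.18*w - 1.46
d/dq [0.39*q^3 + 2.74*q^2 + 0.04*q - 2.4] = 1.17*q^2 + 5.48*q + 0.04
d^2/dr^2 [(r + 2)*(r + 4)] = 2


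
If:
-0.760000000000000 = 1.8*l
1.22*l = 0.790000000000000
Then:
No Solution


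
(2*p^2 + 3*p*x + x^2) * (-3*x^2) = -6*p^2*x^2 - 9*p*x^3 - 3*x^4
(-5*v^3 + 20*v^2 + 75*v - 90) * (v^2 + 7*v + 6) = -5*v^5 - 15*v^4 + 185*v^3 + 555*v^2 - 180*v - 540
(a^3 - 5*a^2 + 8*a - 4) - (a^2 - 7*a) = a^3 - 6*a^2 + 15*a - 4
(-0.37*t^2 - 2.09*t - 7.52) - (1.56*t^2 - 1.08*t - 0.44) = -1.93*t^2 - 1.01*t - 7.08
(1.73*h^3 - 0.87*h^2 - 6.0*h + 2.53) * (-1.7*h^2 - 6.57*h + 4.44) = -2.941*h^5 - 9.8871*h^4 + 23.5971*h^3 + 31.2562*h^2 - 43.2621*h + 11.2332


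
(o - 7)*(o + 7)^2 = o^3 + 7*o^2 - 49*o - 343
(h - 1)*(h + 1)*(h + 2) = h^3 + 2*h^2 - h - 2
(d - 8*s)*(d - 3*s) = d^2 - 11*d*s + 24*s^2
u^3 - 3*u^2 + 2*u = u*(u - 2)*(u - 1)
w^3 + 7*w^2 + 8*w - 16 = (w - 1)*(w + 4)^2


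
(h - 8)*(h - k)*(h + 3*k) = h^3 + 2*h^2*k - 8*h^2 - 3*h*k^2 - 16*h*k + 24*k^2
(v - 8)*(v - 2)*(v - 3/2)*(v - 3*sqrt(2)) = v^4 - 23*v^3/2 - 3*sqrt(2)*v^3 + 31*v^2 + 69*sqrt(2)*v^2/2 - 93*sqrt(2)*v - 24*v + 72*sqrt(2)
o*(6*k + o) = 6*k*o + o^2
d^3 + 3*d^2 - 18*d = d*(d - 3)*(d + 6)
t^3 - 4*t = t*(t - 2)*(t + 2)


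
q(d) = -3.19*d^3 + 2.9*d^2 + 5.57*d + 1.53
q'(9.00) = -717.40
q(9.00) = -2038.95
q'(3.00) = -63.16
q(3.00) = -41.79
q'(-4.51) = -215.24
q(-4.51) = 328.03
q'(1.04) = 1.25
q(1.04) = 6.87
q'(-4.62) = -225.49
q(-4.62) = 352.26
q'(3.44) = -87.73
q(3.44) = -74.85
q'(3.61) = -98.21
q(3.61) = -90.65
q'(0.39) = 6.38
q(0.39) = 3.95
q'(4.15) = -135.18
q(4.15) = -153.41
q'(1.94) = -19.20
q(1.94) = -0.04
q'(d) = -9.57*d^2 + 5.8*d + 5.57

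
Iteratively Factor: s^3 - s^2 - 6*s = (s - 3)*(s^2 + 2*s) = (s - 3)*(s + 2)*(s)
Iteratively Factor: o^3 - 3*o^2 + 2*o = (o)*(o^2 - 3*o + 2) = o*(o - 2)*(o - 1)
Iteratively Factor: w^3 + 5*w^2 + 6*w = (w + 3)*(w^2 + 2*w) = (w + 2)*(w + 3)*(w)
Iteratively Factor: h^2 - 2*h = (h)*(h - 2)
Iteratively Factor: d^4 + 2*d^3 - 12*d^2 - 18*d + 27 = (d - 1)*(d^3 + 3*d^2 - 9*d - 27) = (d - 1)*(d + 3)*(d^2 - 9) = (d - 1)*(d + 3)^2*(d - 3)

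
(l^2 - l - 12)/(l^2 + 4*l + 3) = (l - 4)/(l + 1)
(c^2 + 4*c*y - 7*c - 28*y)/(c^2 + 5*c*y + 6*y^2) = (c^2 + 4*c*y - 7*c - 28*y)/(c^2 + 5*c*y + 6*y^2)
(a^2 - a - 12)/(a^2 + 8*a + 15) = (a - 4)/(a + 5)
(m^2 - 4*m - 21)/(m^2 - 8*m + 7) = (m + 3)/(m - 1)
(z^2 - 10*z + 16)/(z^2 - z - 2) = (z - 8)/(z + 1)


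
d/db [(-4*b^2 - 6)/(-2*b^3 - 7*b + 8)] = 2*(4*b*(2*b^3 + 7*b - 8) - (2*b^2 + 3)*(6*b^2 + 7))/(2*b^3 + 7*b - 8)^2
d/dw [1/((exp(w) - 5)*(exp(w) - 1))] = 2*(3 - exp(w))*exp(w)/(exp(4*w) - 12*exp(3*w) + 46*exp(2*w) - 60*exp(w) + 25)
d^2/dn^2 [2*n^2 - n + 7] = 4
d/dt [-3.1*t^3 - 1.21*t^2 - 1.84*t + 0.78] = -9.3*t^2 - 2.42*t - 1.84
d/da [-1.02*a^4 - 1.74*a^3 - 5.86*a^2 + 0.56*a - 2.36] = -4.08*a^3 - 5.22*a^2 - 11.72*a + 0.56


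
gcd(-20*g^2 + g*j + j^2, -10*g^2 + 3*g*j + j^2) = 5*g + j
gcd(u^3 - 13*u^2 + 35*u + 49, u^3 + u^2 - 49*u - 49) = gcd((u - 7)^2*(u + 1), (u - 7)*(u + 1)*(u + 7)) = u^2 - 6*u - 7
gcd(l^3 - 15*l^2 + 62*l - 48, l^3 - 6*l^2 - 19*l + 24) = l^2 - 9*l + 8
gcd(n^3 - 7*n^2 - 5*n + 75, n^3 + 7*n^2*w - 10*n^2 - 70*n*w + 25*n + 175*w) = n^2 - 10*n + 25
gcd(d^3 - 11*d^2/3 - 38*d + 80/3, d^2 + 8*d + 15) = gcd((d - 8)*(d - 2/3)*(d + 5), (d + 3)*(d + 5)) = d + 5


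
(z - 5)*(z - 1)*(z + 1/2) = z^3 - 11*z^2/2 + 2*z + 5/2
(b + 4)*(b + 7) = b^2 + 11*b + 28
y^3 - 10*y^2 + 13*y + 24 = (y - 8)*(y - 3)*(y + 1)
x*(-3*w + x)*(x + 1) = -3*w*x^2 - 3*w*x + x^3 + x^2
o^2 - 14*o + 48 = (o - 8)*(o - 6)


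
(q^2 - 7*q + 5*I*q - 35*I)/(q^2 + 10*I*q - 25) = (q - 7)/(q + 5*I)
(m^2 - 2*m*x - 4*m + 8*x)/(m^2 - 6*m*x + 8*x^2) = (4 - m)/(-m + 4*x)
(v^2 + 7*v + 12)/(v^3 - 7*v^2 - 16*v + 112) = (v + 3)/(v^2 - 11*v + 28)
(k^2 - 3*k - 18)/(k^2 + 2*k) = (k^2 - 3*k - 18)/(k*(k + 2))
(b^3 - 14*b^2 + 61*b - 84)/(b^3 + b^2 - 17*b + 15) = (b^2 - 11*b + 28)/(b^2 + 4*b - 5)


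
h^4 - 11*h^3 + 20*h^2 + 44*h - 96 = (h - 8)*(h - 3)*(h - 2)*(h + 2)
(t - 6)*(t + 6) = t^2 - 36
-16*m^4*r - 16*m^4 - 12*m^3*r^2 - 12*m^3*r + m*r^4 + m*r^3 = (-4*m + r)*(2*m + r)^2*(m*r + m)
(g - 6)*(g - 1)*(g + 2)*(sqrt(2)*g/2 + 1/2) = sqrt(2)*g^4/2 - 5*sqrt(2)*g^3/2 + g^3/2 - 4*sqrt(2)*g^2 - 5*g^2/2 - 4*g + 6*sqrt(2)*g + 6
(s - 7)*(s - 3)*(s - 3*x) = s^3 - 3*s^2*x - 10*s^2 + 30*s*x + 21*s - 63*x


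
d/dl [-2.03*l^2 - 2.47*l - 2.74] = -4.06*l - 2.47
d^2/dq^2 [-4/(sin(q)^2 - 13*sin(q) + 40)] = 4*(4*sin(q)^4 - 39*sin(q)^3 + 3*sin(q)^2 + 598*sin(q) - 258)/(sin(q)^2 - 13*sin(q) + 40)^3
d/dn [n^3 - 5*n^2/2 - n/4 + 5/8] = 3*n^2 - 5*n - 1/4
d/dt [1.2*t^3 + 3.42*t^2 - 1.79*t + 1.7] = 3.6*t^2 + 6.84*t - 1.79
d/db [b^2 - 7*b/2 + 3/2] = 2*b - 7/2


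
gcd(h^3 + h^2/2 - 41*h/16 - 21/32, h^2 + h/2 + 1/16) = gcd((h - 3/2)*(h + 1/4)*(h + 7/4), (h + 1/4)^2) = h + 1/4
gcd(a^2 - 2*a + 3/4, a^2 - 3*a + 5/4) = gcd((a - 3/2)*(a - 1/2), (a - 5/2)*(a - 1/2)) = a - 1/2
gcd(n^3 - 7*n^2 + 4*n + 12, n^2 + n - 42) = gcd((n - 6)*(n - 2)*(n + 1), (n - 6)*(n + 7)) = n - 6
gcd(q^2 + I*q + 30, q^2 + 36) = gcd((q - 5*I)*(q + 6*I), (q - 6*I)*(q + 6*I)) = q + 6*I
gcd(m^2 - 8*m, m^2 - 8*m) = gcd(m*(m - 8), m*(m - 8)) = m^2 - 8*m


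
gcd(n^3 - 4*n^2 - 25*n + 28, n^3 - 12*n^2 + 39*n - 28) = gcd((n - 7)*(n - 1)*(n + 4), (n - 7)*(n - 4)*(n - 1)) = n^2 - 8*n + 7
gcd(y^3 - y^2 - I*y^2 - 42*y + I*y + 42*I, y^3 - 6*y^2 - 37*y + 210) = y^2 - y - 42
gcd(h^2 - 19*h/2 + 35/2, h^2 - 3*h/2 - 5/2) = h - 5/2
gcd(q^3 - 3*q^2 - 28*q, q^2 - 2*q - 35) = q - 7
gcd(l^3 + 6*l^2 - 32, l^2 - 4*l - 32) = l + 4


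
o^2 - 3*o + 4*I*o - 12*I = (o - 3)*(o + 4*I)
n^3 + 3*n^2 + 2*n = n*(n + 1)*(n + 2)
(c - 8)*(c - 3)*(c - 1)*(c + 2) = c^4 - 10*c^3 + 11*c^2 + 46*c - 48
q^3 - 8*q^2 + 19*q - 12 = (q - 4)*(q - 3)*(q - 1)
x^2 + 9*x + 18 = (x + 3)*(x + 6)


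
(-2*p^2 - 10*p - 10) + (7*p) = -2*p^2 - 3*p - 10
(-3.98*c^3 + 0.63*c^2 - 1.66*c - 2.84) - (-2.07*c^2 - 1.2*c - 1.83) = -3.98*c^3 + 2.7*c^2 - 0.46*c - 1.01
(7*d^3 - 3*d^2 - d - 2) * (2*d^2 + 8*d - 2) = 14*d^5 + 50*d^4 - 40*d^3 - 6*d^2 - 14*d + 4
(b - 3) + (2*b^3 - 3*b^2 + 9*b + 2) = 2*b^3 - 3*b^2 + 10*b - 1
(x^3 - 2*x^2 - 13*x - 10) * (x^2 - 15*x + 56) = x^5 - 17*x^4 + 73*x^3 + 73*x^2 - 578*x - 560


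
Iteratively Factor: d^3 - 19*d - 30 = (d + 2)*(d^2 - 2*d - 15) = (d - 5)*(d + 2)*(d + 3)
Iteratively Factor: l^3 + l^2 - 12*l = (l - 3)*(l^2 + 4*l) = l*(l - 3)*(l + 4)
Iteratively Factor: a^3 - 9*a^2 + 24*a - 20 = (a - 5)*(a^2 - 4*a + 4) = (a - 5)*(a - 2)*(a - 2)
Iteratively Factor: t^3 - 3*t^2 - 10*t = (t - 5)*(t^2 + 2*t) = t*(t - 5)*(t + 2)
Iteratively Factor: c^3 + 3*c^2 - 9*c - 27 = (c + 3)*(c^2 - 9) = (c + 3)^2*(c - 3)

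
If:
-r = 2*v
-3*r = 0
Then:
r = 0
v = 0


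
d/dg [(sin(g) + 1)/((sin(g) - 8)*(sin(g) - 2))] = (-2*sin(g) + cos(g)^2 + 25)*cos(g)/((sin(g) - 8)^2*(sin(g) - 2)^2)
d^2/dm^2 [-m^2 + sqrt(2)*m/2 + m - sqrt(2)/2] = -2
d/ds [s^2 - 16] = 2*s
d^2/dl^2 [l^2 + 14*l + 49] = 2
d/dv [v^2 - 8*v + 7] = 2*v - 8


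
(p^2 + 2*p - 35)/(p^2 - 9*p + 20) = (p + 7)/(p - 4)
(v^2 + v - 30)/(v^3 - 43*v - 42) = (v - 5)/(v^2 - 6*v - 7)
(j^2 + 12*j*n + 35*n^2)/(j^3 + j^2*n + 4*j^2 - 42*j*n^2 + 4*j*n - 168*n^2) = (j + 5*n)/(j^2 - 6*j*n + 4*j - 24*n)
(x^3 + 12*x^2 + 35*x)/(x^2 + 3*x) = (x^2 + 12*x + 35)/(x + 3)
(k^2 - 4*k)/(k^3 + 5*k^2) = (k - 4)/(k*(k + 5))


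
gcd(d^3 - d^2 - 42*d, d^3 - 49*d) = d^2 - 7*d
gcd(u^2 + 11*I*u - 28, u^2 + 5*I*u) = 1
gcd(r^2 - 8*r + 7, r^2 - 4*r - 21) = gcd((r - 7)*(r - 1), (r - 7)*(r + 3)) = r - 7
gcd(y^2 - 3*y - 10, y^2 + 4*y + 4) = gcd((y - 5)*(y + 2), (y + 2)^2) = y + 2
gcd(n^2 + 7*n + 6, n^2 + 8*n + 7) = n + 1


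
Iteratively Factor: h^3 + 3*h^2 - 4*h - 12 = (h - 2)*(h^2 + 5*h + 6) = (h - 2)*(h + 2)*(h + 3)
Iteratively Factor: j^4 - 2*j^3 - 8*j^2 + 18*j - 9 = (j - 3)*(j^3 + j^2 - 5*j + 3) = (j - 3)*(j - 1)*(j^2 + 2*j - 3) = (j - 3)*(j - 1)*(j + 3)*(j - 1)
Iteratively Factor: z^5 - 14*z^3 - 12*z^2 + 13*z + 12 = (z + 3)*(z^4 - 3*z^3 - 5*z^2 + 3*z + 4) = (z + 1)*(z + 3)*(z^3 - 4*z^2 - z + 4) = (z + 1)^2*(z + 3)*(z^2 - 5*z + 4) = (z - 4)*(z + 1)^2*(z + 3)*(z - 1)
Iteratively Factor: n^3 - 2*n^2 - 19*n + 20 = (n - 1)*(n^2 - n - 20) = (n - 5)*(n - 1)*(n + 4)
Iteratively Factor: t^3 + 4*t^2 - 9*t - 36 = (t - 3)*(t^2 + 7*t + 12) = (t - 3)*(t + 3)*(t + 4)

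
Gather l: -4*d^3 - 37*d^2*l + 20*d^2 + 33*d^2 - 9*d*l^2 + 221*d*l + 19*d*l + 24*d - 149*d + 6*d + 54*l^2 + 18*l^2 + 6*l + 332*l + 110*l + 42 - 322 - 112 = -4*d^3 + 53*d^2 - 119*d + l^2*(72 - 9*d) + l*(-37*d^2 + 240*d + 448) - 392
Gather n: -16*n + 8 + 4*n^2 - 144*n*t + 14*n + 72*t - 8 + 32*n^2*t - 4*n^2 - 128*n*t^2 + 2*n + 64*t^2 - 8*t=32*n^2*t + n*(-128*t^2 - 144*t) + 64*t^2 + 64*t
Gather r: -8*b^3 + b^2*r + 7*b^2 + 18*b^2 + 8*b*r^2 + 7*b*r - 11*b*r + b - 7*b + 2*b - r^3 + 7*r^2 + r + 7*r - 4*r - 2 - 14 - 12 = -8*b^3 + 25*b^2 - 4*b - r^3 + r^2*(8*b + 7) + r*(b^2 - 4*b + 4) - 28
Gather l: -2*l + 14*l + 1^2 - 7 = 12*l - 6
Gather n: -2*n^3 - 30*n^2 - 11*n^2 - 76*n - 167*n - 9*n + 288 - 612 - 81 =-2*n^3 - 41*n^2 - 252*n - 405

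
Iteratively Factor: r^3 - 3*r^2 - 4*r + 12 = (r + 2)*(r^2 - 5*r + 6) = (r - 2)*(r + 2)*(r - 3)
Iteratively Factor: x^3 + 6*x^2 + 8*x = (x + 2)*(x^2 + 4*x) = (x + 2)*(x + 4)*(x)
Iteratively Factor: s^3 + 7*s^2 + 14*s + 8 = (s + 2)*(s^2 + 5*s + 4) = (s + 2)*(s + 4)*(s + 1)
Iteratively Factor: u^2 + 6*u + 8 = (u + 4)*(u + 2)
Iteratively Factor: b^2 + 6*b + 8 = (b + 2)*(b + 4)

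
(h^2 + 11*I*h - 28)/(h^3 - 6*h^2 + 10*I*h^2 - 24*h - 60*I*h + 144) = (h + 7*I)/(h^2 + 6*h*(-1 + I) - 36*I)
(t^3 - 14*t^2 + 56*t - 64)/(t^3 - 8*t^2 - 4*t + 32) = (t - 4)/(t + 2)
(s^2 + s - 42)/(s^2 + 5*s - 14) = (s - 6)/(s - 2)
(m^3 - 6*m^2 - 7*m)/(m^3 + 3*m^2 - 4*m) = (m^2 - 6*m - 7)/(m^2 + 3*m - 4)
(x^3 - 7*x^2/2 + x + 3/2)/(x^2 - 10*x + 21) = (2*x^2 - x - 1)/(2*(x - 7))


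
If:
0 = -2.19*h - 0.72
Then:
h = -0.33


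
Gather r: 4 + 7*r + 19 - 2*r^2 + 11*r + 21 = -2*r^2 + 18*r + 44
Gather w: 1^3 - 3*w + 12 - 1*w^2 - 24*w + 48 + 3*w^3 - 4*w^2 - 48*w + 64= 3*w^3 - 5*w^2 - 75*w + 125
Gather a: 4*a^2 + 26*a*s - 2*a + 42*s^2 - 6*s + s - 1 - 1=4*a^2 + a*(26*s - 2) + 42*s^2 - 5*s - 2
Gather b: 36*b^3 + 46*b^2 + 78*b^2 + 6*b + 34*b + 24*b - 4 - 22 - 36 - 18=36*b^3 + 124*b^2 + 64*b - 80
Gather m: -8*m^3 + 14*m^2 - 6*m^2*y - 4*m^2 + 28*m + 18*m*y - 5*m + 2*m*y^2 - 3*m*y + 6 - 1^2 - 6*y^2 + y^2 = -8*m^3 + m^2*(10 - 6*y) + m*(2*y^2 + 15*y + 23) - 5*y^2 + 5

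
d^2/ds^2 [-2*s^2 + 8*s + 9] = -4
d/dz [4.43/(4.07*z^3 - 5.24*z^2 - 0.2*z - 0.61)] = (-54.0903*z^2 + 46.4264*z + 0.886)/(-4.07*z^3 + 5.24*z^2 + 0.2*z + 0.61)^2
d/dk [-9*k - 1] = -9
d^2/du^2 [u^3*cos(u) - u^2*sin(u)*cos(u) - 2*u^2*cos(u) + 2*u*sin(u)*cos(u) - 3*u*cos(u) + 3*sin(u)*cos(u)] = -u^3*cos(u) - 6*u^2*sin(u) + 2*u^2*sin(2*u) + 2*u^2*cos(u) + 8*u*sin(u) - 4*sqrt(2)*u*sin(2*u + pi/4) + 9*u*cos(u) + 6*sin(u) - 7*sin(2*u) - 4*cos(u) + 4*cos(2*u)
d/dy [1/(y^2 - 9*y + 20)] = (9 - 2*y)/(y^2 - 9*y + 20)^2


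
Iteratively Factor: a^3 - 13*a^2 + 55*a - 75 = (a - 3)*(a^2 - 10*a + 25) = (a - 5)*(a - 3)*(a - 5)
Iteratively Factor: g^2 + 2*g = (g)*(g + 2)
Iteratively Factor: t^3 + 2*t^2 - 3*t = (t)*(t^2 + 2*t - 3) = t*(t + 3)*(t - 1)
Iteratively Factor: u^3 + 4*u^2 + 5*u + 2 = (u + 1)*(u^2 + 3*u + 2) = (u + 1)*(u + 2)*(u + 1)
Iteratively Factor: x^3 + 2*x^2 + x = (x)*(x^2 + 2*x + 1) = x*(x + 1)*(x + 1)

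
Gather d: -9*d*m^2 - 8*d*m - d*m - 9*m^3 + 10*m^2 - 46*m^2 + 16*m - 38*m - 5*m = d*(-9*m^2 - 9*m) - 9*m^3 - 36*m^2 - 27*m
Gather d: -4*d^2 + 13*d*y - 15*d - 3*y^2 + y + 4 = -4*d^2 + d*(13*y - 15) - 3*y^2 + y + 4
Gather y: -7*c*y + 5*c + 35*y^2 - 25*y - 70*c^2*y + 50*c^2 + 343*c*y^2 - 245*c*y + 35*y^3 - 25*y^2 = 50*c^2 + 5*c + 35*y^3 + y^2*(343*c + 10) + y*(-70*c^2 - 252*c - 25)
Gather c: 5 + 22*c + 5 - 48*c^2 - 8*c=-48*c^2 + 14*c + 10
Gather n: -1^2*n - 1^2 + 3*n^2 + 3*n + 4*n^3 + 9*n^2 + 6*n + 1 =4*n^3 + 12*n^2 + 8*n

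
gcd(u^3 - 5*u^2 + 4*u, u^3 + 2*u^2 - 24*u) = u^2 - 4*u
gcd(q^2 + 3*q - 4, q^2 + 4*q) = q + 4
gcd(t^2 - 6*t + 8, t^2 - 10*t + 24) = t - 4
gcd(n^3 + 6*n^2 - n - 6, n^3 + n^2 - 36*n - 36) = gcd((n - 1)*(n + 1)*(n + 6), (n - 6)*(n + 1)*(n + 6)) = n^2 + 7*n + 6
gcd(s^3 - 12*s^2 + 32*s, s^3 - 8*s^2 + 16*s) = s^2 - 4*s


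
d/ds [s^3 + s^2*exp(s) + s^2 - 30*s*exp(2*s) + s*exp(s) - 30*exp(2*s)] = s^2*exp(s) + 3*s^2 - 60*s*exp(2*s) + 3*s*exp(s) + 2*s - 90*exp(2*s) + exp(s)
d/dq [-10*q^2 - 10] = -20*q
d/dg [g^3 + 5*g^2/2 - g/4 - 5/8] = 3*g^2 + 5*g - 1/4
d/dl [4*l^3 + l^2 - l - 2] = 12*l^2 + 2*l - 1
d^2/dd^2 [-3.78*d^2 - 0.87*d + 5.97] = -7.56000000000000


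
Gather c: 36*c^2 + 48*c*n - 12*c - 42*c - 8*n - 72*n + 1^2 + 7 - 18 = 36*c^2 + c*(48*n - 54) - 80*n - 10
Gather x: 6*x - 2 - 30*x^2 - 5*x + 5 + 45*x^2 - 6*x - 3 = 15*x^2 - 5*x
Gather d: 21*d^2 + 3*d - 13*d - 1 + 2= 21*d^2 - 10*d + 1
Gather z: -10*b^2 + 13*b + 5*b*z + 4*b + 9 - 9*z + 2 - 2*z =-10*b^2 + 17*b + z*(5*b - 11) + 11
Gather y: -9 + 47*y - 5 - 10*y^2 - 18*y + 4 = -10*y^2 + 29*y - 10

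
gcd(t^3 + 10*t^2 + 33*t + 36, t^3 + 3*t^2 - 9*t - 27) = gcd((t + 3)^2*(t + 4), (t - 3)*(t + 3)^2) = t^2 + 6*t + 9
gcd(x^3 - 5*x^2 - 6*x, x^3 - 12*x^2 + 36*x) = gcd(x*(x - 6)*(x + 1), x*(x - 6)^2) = x^2 - 6*x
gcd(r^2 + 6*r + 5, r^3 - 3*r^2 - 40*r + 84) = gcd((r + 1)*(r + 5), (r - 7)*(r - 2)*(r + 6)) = 1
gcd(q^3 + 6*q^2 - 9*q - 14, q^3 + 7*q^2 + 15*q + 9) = q + 1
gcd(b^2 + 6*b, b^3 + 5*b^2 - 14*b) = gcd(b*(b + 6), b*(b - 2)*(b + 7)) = b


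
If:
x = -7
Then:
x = -7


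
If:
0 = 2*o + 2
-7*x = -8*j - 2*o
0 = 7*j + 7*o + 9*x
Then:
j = 67/121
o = -1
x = 42/121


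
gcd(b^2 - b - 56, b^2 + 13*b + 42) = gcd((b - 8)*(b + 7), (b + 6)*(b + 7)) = b + 7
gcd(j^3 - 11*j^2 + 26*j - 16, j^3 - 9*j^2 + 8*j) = j^2 - 9*j + 8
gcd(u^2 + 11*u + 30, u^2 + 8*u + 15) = u + 5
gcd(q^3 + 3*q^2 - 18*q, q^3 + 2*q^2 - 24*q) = q^2 + 6*q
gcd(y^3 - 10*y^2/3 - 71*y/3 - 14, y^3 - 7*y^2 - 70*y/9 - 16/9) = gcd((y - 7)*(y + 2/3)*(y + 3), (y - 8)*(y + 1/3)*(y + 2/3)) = y + 2/3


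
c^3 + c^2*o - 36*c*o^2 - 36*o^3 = (c - 6*o)*(c + o)*(c + 6*o)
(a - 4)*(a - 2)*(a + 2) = a^3 - 4*a^2 - 4*a + 16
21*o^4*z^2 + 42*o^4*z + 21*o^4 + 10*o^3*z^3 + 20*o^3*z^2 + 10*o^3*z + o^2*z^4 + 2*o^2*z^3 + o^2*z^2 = (3*o + z)*(7*o + z)*(o*z + o)^2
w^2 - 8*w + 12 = (w - 6)*(w - 2)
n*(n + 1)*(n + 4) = n^3 + 5*n^2 + 4*n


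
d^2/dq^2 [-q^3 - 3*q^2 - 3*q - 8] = -6*q - 6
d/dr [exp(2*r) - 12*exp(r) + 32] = 2*(exp(r) - 6)*exp(r)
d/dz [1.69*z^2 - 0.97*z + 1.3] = 3.38*z - 0.97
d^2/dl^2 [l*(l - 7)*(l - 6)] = 6*l - 26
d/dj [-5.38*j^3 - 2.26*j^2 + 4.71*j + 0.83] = -16.14*j^2 - 4.52*j + 4.71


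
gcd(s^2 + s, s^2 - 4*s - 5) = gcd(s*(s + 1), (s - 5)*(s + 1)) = s + 1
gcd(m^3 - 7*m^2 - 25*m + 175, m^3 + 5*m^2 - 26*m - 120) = m - 5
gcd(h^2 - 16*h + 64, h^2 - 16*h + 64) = h^2 - 16*h + 64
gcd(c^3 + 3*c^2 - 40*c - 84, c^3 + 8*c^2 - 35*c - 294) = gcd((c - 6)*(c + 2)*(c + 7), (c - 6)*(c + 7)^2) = c^2 + c - 42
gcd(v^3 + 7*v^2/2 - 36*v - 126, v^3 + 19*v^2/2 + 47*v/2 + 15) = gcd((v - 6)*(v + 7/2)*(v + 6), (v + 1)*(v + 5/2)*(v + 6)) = v + 6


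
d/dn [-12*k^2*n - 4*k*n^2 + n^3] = -12*k^2 - 8*k*n + 3*n^2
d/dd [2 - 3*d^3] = -9*d^2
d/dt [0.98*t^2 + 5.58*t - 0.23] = 1.96*t + 5.58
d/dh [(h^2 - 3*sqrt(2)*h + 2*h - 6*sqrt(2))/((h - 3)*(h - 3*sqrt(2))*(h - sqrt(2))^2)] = (-2*h^4 - 3*h^3 + 12*sqrt(2)*h^3 - 24*h^2 + 23*sqrt(2)*h^2 - 114*h - 72*sqrt(2)*h + 90*sqrt(2) + 216)/(h^7 - 9*sqrt(2)*h^6 - 6*h^6 + 69*h^5 + 54*sqrt(2)*h^5 - 360*h^4 - 173*sqrt(2)*h^4 + 672*h^3 + 552*sqrt(2)*h^3 - 864*sqrt(2)*h^2 - 792*h^2 + 216*sqrt(2)*h + 1188*h - 324*sqrt(2))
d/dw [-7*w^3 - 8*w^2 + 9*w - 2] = -21*w^2 - 16*w + 9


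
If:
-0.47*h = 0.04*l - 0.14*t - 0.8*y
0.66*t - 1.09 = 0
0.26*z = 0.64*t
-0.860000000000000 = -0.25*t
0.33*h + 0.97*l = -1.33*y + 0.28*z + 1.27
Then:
No Solution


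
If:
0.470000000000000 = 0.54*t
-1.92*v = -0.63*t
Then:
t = 0.87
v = 0.29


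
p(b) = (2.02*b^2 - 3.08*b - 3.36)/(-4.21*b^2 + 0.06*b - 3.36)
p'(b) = (4.04*b - 3.08)/(-4.21*b^2 + 0.06*b - 3.36) + (8.42*b - 0.06)*(2.02*b^2 - 3.08*b - 3.36)/(-4.21*b^2 + 0.06*b - 3.36)^2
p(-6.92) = -0.56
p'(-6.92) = -0.01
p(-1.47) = -0.44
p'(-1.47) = 0.28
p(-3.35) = -0.58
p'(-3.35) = 0.00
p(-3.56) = -0.58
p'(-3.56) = -0.00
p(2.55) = -0.06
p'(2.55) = -0.19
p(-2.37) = -0.56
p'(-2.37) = 0.05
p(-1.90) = -0.52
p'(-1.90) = 0.13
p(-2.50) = -0.57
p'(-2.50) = 0.04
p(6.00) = -0.33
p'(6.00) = -0.03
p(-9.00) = -0.55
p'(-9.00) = -0.01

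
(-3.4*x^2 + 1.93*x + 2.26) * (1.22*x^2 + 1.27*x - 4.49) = -4.148*x^4 - 1.9634*x^3 + 20.4743*x^2 - 5.7955*x - 10.1474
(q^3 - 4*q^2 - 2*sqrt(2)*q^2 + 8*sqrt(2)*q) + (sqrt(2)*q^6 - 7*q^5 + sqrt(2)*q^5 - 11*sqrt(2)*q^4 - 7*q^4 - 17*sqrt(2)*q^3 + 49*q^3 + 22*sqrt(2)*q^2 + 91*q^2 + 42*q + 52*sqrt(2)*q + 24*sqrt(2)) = sqrt(2)*q^6 - 7*q^5 + sqrt(2)*q^5 - 11*sqrt(2)*q^4 - 7*q^4 - 17*sqrt(2)*q^3 + 50*q^3 + 20*sqrt(2)*q^2 + 87*q^2 + 42*q + 60*sqrt(2)*q + 24*sqrt(2)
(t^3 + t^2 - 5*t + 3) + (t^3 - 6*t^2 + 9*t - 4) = 2*t^3 - 5*t^2 + 4*t - 1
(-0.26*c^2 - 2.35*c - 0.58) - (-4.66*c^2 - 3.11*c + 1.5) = 4.4*c^2 + 0.76*c - 2.08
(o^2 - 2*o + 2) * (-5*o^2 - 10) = -5*o^4 + 10*o^3 - 20*o^2 + 20*o - 20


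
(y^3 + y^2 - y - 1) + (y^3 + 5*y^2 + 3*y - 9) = 2*y^3 + 6*y^2 + 2*y - 10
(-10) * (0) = 0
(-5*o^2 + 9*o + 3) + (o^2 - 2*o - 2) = -4*o^2 + 7*o + 1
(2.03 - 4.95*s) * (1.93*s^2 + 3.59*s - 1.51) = -9.5535*s^3 - 13.8526*s^2 + 14.7622*s - 3.0653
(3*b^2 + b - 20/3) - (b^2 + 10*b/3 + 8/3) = 2*b^2 - 7*b/3 - 28/3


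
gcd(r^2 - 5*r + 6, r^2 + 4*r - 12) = r - 2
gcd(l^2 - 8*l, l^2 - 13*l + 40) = l - 8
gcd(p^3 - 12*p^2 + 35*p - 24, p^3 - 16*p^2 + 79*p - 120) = p^2 - 11*p + 24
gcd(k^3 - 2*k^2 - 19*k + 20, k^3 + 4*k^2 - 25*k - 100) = k^2 - k - 20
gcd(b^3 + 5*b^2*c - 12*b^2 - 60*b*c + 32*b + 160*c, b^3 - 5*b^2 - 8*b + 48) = b - 4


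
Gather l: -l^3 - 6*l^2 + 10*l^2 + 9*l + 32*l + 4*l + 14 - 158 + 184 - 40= -l^3 + 4*l^2 + 45*l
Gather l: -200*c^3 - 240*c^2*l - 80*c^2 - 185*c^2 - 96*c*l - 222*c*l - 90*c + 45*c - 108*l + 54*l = -200*c^3 - 265*c^2 - 45*c + l*(-240*c^2 - 318*c - 54)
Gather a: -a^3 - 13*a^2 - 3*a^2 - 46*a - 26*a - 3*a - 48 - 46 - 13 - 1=-a^3 - 16*a^2 - 75*a - 108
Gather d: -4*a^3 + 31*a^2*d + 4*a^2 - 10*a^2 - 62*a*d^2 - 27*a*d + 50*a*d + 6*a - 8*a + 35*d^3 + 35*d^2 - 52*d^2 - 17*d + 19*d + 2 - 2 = -4*a^3 - 6*a^2 - 2*a + 35*d^3 + d^2*(-62*a - 17) + d*(31*a^2 + 23*a + 2)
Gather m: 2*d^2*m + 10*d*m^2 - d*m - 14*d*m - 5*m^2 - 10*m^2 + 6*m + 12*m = m^2*(10*d - 15) + m*(2*d^2 - 15*d + 18)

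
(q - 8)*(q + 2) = q^2 - 6*q - 16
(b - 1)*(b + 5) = b^2 + 4*b - 5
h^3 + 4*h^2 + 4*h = h*(h + 2)^2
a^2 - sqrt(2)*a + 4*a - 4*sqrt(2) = (a + 4)*(a - sqrt(2))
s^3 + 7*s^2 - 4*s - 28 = (s - 2)*(s + 2)*(s + 7)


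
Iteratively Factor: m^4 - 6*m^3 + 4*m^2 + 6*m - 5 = (m - 1)*(m^3 - 5*m^2 - m + 5) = (m - 1)*(m + 1)*(m^2 - 6*m + 5) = (m - 5)*(m - 1)*(m + 1)*(m - 1)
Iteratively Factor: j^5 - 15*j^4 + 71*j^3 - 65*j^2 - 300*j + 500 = (j - 2)*(j^4 - 13*j^3 + 45*j^2 + 25*j - 250) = (j - 2)*(j + 2)*(j^3 - 15*j^2 + 75*j - 125) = (j - 5)*(j - 2)*(j + 2)*(j^2 - 10*j + 25) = (j - 5)^2*(j - 2)*(j + 2)*(j - 5)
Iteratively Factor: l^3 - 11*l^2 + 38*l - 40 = (l - 4)*(l^2 - 7*l + 10) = (l - 4)*(l - 2)*(l - 5)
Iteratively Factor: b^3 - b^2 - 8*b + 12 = (b - 2)*(b^2 + b - 6) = (b - 2)^2*(b + 3)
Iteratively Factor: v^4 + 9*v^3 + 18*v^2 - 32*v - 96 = (v + 4)*(v^3 + 5*v^2 - 2*v - 24) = (v + 3)*(v + 4)*(v^2 + 2*v - 8) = (v + 3)*(v + 4)^2*(v - 2)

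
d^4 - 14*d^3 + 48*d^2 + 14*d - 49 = (d - 7)^2*(d - 1)*(d + 1)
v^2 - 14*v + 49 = (v - 7)^2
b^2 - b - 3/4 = (b - 3/2)*(b + 1/2)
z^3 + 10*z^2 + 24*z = z*(z + 4)*(z + 6)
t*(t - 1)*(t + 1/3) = t^3 - 2*t^2/3 - t/3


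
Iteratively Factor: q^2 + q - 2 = (q + 2)*(q - 1)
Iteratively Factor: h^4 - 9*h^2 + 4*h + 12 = (h + 3)*(h^3 - 3*h^2 + 4) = (h - 2)*(h + 3)*(h^2 - h - 2) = (h - 2)^2*(h + 3)*(h + 1)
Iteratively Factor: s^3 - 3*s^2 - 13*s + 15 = (s - 1)*(s^2 - 2*s - 15) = (s - 5)*(s - 1)*(s + 3)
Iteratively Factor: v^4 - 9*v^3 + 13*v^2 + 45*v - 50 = (v + 2)*(v^3 - 11*v^2 + 35*v - 25) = (v - 5)*(v + 2)*(v^2 - 6*v + 5) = (v - 5)*(v - 1)*(v + 2)*(v - 5)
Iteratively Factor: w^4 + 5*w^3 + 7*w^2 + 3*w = (w + 3)*(w^3 + 2*w^2 + w) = (w + 1)*(w + 3)*(w^2 + w) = (w + 1)^2*(w + 3)*(w)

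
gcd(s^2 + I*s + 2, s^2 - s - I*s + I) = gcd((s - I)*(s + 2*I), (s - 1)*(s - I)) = s - I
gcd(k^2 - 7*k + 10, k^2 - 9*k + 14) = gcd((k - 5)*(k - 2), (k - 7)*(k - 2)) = k - 2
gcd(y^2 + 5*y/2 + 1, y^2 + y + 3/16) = 1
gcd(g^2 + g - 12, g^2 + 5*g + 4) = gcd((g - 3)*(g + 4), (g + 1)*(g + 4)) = g + 4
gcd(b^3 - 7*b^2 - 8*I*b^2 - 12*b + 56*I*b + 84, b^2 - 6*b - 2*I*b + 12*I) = b - 2*I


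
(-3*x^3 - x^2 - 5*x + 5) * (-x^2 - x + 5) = 3*x^5 + 4*x^4 - 9*x^3 - 5*x^2 - 30*x + 25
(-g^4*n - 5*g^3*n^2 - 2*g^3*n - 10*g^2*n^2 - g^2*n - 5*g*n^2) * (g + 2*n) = -g^5*n - 7*g^4*n^2 - 2*g^4*n - 10*g^3*n^3 - 14*g^3*n^2 - g^3*n - 20*g^2*n^3 - 7*g^2*n^2 - 10*g*n^3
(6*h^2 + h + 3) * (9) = 54*h^2 + 9*h + 27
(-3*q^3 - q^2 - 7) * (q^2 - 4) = -3*q^5 - q^4 + 12*q^3 - 3*q^2 + 28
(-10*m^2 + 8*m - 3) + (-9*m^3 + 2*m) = -9*m^3 - 10*m^2 + 10*m - 3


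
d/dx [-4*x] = -4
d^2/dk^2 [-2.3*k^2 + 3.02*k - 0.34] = -4.60000000000000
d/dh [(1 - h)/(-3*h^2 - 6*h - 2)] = (3*h^2 + 6*h - 6*(h - 1)*(h + 1) + 2)/(3*h^2 + 6*h + 2)^2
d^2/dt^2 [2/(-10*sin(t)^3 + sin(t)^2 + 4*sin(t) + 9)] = 4*((-7*sin(t) + 45*sin(3*t) - 4*cos(2*t))*(-10*sin(t)^3 + sin(t)^2 + 4*sin(t) + 9)/4 + 4*(-15*sin(t)^2 + sin(t) + 2)^2*cos(t)^2)/(-10*sin(t)^3 + sin(t)^2 + 4*sin(t) + 9)^3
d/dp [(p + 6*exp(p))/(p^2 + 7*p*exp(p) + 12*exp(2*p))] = (-(p + 6*exp(p))*(7*p*exp(p) + 2*p + 24*exp(2*p) + 7*exp(p)) + (6*exp(p) + 1)*(p^2 + 7*p*exp(p) + 12*exp(2*p)))/(p^2 + 7*p*exp(p) + 12*exp(2*p))^2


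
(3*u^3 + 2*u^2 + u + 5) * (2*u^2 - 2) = 6*u^5 + 4*u^4 - 4*u^3 + 6*u^2 - 2*u - 10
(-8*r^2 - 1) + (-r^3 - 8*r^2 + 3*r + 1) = -r^3 - 16*r^2 + 3*r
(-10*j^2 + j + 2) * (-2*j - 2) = 20*j^3 + 18*j^2 - 6*j - 4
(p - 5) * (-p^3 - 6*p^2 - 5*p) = -p^4 - p^3 + 25*p^2 + 25*p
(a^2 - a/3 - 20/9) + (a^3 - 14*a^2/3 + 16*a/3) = a^3 - 11*a^2/3 + 5*a - 20/9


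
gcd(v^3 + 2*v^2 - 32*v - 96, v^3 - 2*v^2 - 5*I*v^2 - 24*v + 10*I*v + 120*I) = v^2 - 2*v - 24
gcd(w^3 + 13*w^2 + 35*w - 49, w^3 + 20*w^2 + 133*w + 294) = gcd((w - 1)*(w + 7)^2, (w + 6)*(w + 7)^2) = w^2 + 14*w + 49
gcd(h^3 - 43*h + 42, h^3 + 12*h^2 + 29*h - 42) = h^2 + 6*h - 7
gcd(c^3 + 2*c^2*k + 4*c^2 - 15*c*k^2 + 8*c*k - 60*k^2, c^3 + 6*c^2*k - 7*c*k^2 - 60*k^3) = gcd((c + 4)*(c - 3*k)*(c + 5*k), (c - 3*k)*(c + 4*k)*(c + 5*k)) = c^2 + 2*c*k - 15*k^2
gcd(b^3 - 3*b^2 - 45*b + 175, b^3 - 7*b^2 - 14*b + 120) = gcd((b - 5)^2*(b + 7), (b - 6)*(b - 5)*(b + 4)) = b - 5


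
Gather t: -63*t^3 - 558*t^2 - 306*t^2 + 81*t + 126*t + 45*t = -63*t^3 - 864*t^2 + 252*t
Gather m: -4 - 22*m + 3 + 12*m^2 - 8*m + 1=12*m^2 - 30*m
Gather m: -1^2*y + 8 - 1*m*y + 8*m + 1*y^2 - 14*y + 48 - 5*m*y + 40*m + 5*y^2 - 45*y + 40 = m*(48 - 6*y) + 6*y^2 - 60*y + 96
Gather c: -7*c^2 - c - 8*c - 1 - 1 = -7*c^2 - 9*c - 2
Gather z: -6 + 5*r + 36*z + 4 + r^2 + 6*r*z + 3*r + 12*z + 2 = r^2 + 8*r + z*(6*r + 48)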